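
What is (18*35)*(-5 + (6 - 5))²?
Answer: 10080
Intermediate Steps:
(18*35)*(-5 + (6 - 5))² = 630*(-5 + 1)² = 630*(-4)² = 630*16 = 10080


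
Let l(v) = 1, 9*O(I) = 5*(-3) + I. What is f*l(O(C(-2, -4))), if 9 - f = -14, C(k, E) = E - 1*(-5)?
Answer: 23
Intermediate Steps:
C(k, E) = 5 + E (C(k, E) = E + 5 = 5 + E)
O(I) = -5/3 + I/9 (O(I) = (5*(-3) + I)/9 = (-15 + I)/9 = -5/3 + I/9)
f = 23 (f = 9 - 1*(-14) = 9 + 14 = 23)
f*l(O(C(-2, -4))) = 23*1 = 23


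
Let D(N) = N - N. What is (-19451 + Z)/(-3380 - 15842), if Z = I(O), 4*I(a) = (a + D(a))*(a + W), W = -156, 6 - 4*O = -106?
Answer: 20347/19222 ≈ 1.0585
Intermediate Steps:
O = 28 (O = 3/2 - ¼*(-106) = 3/2 + 53/2 = 28)
D(N) = 0
I(a) = a*(-156 + a)/4 (I(a) = ((a + 0)*(a - 156))/4 = (a*(-156 + a))/4 = a*(-156 + a)/4)
Z = -896 (Z = (¼)*28*(-156 + 28) = (¼)*28*(-128) = -896)
(-19451 + Z)/(-3380 - 15842) = (-19451 - 896)/(-3380 - 15842) = -20347/(-19222) = -20347*(-1/19222) = 20347/19222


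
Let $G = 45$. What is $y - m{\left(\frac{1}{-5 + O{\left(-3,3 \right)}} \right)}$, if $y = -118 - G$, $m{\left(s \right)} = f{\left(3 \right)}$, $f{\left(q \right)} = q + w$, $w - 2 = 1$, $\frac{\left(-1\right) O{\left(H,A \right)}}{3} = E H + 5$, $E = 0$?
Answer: $-169$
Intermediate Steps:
$O{\left(H,A \right)} = -15$ ($O{\left(H,A \right)} = - 3 \left(0 H + 5\right) = - 3 \left(0 + 5\right) = \left(-3\right) 5 = -15$)
$w = 3$ ($w = 2 + 1 = 3$)
$f{\left(q \right)} = 3 + q$ ($f{\left(q \right)} = q + 3 = 3 + q$)
$m{\left(s \right)} = 6$ ($m{\left(s \right)} = 3 + 3 = 6$)
$y = -163$ ($y = -118 - 45 = -163$)
$y - m{\left(\frac{1}{-5 + O{\left(-3,3 \right)}} \right)} = -163 - 6 = -169$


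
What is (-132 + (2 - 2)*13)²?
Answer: 17424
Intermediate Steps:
(-132 + (2 - 2)*13)² = (-132 + 0*13)² = (-132 + 0)² = (-132)² = 17424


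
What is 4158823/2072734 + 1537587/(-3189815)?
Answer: 10078867134887/6611638004210 ≈ 1.5244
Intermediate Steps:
4158823/2072734 + 1537587/(-3189815) = 4158823*(1/2072734) + 1537587*(-1/3189815) = 4158823/2072734 - 1537587/3189815 = 10078867134887/6611638004210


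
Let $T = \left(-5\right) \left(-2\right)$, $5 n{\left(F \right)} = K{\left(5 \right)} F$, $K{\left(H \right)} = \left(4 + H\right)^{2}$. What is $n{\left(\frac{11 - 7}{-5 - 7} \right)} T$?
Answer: $-54$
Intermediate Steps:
$n{\left(F \right)} = \frac{81 F}{5}$ ($n{\left(F \right)} = \frac{\left(4 + 5\right)^{2} F}{5} = \frac{9^{2} F}{5} = \frac{81 F}{5}$)
$T = 10$
$n{\left(\frac{11 - 7}{-5 - 7} \right)} T = \frac{81 \frac{11 - 7}{-5 - 7}}{5} \cdot 10 = \frac{81 \frac{4}{-12}}{5} \cdot 10 = \frac{81 \cdot 4 \left(- \frac{1}{12}\right)}{5} \cdot 10 = \frac{81}{5} \left(- \frac{1}{3}\right) 10 = \left(- \frac{27}{5}\right) 10 = -54$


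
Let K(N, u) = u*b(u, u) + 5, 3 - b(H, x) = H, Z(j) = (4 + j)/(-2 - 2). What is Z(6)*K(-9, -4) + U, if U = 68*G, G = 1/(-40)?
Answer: 279/5 ≈ 55.800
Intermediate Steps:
Z(j) = -1 - j/4 (Z(j) = (4 + j)/(-4) = (4 + j)*(-1/4) = -1 - j/4)
G = -1/40 ≈ -0.025000
b(H, x) = 3 - H
K(N, u) = 5 + u*(3 - u) (K(N, u) = u*(3 - u) + 5 = 5 + u*(3 - u))
U = -17/10 (U = 68*(-1/40) = -17/10 ≈ -1.7000)
Z(6)*K(-9, -4) + U = (-1 - 1/4*6)*(5 - 1*(-4)*(-3 - 4)) - 17/10 = (-1 - 3/2)*(5 - 1*(-4)*(-7)) - 17/10 = -5*(5 - 28)/2 - 17/10 = -5/2*(-23) - 17/10 = 115/2 - 17/10 = 279/5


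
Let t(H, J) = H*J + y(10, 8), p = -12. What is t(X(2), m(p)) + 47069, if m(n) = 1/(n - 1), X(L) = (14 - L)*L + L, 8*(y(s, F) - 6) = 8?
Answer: 47074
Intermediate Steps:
y(s, F) = 7 (y(s, F) = 6 + (⅛)*8 = 6 + 1 = 7)
X(L) = L + L*(14 - L) (X(L) = L*(14 - L) + L = L + L*(14 - L))
m(n) = 1/(-1 + n)
t(H, J) = 7 + H*J (t(H, J) = H*J + 7 = 7 + H*J)
t(X(2), m(p)) + 47069 = (7 + (2*(15 - 1*2))/(-1 - 12)) + 47069 = (7 + (2*(15 - 2))/(-13)) + 47069 = (7 + (2*13)*(-1/13)) + 47069 = (7 + 26*(-1/13)) + 47069 = (7 - 2) + 47069 = 5 + 47069 = 47074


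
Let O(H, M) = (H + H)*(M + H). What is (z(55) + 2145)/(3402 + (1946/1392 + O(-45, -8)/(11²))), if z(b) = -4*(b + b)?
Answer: 28717656/57988097 ≈ 0.49523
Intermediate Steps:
O(H, M) = 2*H*(H + M) (O(H, M) = (2*H)*(H + M) = 2*H*(H + M))
z(b) = -8*b
(z(55) + 2145)/(3402 + (1946/1392 + O(-45, -8)/(11²))) = (-8*55 + 2145)/(3402 + (1946/1392 + (2*(-45)*(-45 - 8))/(11²))) = (-440 + 2145)/(3402 + (1946*(1/1392) + (2*(-45)*(-53))/121)) = 1705/(3402 + (973/696 + 4770*(1/121))) = 1705/(3402 + (973/696 + 4770/121)) = 1705/(3402 + 3437653/84216) = 1705/(289940485/84216) = 1705*(84216/289940485) = 28717656/57988097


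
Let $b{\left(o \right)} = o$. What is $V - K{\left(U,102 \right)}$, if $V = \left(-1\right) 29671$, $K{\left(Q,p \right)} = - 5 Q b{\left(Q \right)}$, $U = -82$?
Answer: $3949$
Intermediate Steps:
$K{\left(Q,p \right)} = - 5 Q^{2}$ ($K{\left(Q,p \right)} = - 5 Q Q = - 5 Q^{2}$)
$V = -29671$
$V - K{\left(U,102 \right)} = -29671 - - 5 \left(-82\right)^{2} = -29671 - \left(-5\right) 6724 = -29671 - -33620 = -29671 + 33620 = 3949$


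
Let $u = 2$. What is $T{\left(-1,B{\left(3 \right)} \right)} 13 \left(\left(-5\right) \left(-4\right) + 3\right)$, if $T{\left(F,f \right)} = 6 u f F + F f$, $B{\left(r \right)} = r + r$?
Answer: $-23322$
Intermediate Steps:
$B{\left(r \right)} = 2 r$
$T{\left(F,f \right)} = 13 F f$ ($T{\left(F,f \right)} = 6 \cdot 2 f F + F f = 12 f F + F f = 12 F f + F f = 13 F f$)
$T{\left(-1,B{\left(3 \right)} \right)} 13 \left(\left(-5\right) \left(-4\right) + 3\right) = 13 \left(-1\right) 2 \cdot 3 \cdot 13 \left(\left(-5\right) \left(-4\right) + 3\right) = 13 \left(-1\right) 6 \cdot 13 \left(20 + 3\right) = \left(-78\right) 13 \cdot 23 = \left(-1014\right) 23 = -23322$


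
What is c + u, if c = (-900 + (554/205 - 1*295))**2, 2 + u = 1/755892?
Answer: 45158153053989397/31766361300 ≈ 1.4216e+6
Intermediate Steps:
u = -1511783/755892 (u = -2 + 1/755892 = -1511783/755892 ≈ -2.0000)
c = 59741625241/42025 (c = (-900 + (554*(1/205) - 295))**2 = (-900 + (554/205 - 295))**2 = (-900 - 59921/205)**2 = (-244421/205)**2 = 59741625241/42025 ≈ 1.4216e+6)
c + u = 59741625241/42025 - 1511783/755892 = 45158153053989397/31766361300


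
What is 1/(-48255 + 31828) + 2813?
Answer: 46209150/16427 ≈ 2813.0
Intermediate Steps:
1/(-48255 + 31828) + 2813 = 1/(-16427) + 2813 = -1/16427 + 2813 = 46209150/16427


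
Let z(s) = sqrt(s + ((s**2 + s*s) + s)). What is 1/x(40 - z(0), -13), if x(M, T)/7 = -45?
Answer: -1/315 ≈ -0.0031746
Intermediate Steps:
z(s) = sqrt(2*s + 2*s**2) (z(s) = sqrt(s + ((s**2 + s**2) + s)) = sqrt(s + (2*s**2 + s)) = sqrt(s + (s + 2*s**2)) = sqrt(2*s + 2*s**2))
x(M, T) = -315 (x(M, T) = 7*(-45) = -315)
1/x(40 - z(0), -13) = 1/(-315) = -1/315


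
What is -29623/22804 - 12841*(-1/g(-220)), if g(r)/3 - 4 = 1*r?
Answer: -78005467/3694248 ≈ -21.115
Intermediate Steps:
g(r) = 12 + 3*r (g(r) = 12 + 3*(1*r) = 12 + 3*r)
-29623/22804 - 12841*(-1/g(-220)) = -29623/22804 - 12841*(-1/(12 + 3*(-220))) = -29623*1/22804 - 12841*(-1/(12 - 660)) = -29623/22804 - 12841/((-1*(-648))) = -29623/22804 - 12841/648 = -78005467/3694248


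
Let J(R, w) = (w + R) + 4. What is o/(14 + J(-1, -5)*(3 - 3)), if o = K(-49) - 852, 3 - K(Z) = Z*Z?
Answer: -1625/7 ≈ -232.14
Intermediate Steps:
J(R, w) = 4 + R + w (J(R, w) = (R + w) + 4 = 4 + R + w)
K(Z) = 3 - Z**2 (K(Z) = 3 - Z*Z = 3 - Z**2)
o = -3250 (o = (3 - 1*(-49)**2) - 852 = (3 - 1*2401) - 852 = (3 - 2401) - 852 = -2398 - 852 = -3250)
o/(14 + J(-1, -5)*(3 - 3)) = -3250/(14 + (4 - 1 - 5)*(3 - 3)) = -3250/(14 - 2*0) = -3250/(14 + 0) = -3250/14 = -3250*1/14 = -1625/7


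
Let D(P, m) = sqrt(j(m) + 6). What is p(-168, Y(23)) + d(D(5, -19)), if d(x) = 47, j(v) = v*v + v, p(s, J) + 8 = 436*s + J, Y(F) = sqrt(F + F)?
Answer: -73209 + sqrt(46) ≈ -73202.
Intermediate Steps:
Y(F) = sqrt(2)*sqrt(F) (Y(F) = sqrt(2*F) = sqrt(2)*sqrt(F))
p(s, J) = -8 + J + 436*s (p(s, J) = -8 + (436*s + J) = -8 + (J + 436*s) = -8 + J + 436*s)
j(v) = v + v**2 (j(v) = v**2 + v = v + v**2)
D(P, m) = sqrt(6 + m*(1 + m)) (D(P, m) = sqrt(m*(1 + m) + 6) = sqrt(6 + m*(1 + m)))
p(-168, Y(23)) + d(D(5, -19)) = (-8 + sqrt(2)*sqrt(23) + 436*(-168)) + 47 = (-8 + sqrt(46) - 73248) + 47 = (-73256 + sqrt(46)) + 47 = -73209 + sqrt(46)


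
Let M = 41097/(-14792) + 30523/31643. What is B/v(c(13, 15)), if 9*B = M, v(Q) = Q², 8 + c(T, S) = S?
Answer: -848936155/206415895896 ≈ -0.0041127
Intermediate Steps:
c(T, S) = -8 + S
M = -848936155/468063256 (M = 41097*(-1/14792) + 30523*(1/31643) = -41097/14792 + 30523/31643 = -848936155/468063256 ≈ -1.8137)
B = -848936155/4212569304 (B = (⅑)*(-848936155/468063256) = -848936155/4212569304 ≈ -0.20152)
B/v(c(13, 15)) = -848936155/(4212569304*(-8 + 15)²) = -848936155/(4212569304*(7²)) = -848936155/4212569304/49 = -848936155/4212569304*1/49 = -848936155/206415895896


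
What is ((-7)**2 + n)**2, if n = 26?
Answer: 5625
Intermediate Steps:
((-7)**2 + n)**2 = ((-7)**2 + 26)**2 = (49 + 26)**2 = 75**2 = 5625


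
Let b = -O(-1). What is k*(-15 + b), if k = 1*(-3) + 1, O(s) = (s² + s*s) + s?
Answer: 32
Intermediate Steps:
O(s) = s + 2*s² (O(s) = (s² + s²) + s = 2*s² + s = s + 2*s²)
b = -1 (b = -(-1)*(1 + 2*(-1)) = -(-1)*(1 - 2) = -(-1)*(-1) = -1*1 = -1)
k = -2 (k = -3 + 1 = -2)
k*(-15 + b) = -2*(-15 - 1) = -2*(-16) = 32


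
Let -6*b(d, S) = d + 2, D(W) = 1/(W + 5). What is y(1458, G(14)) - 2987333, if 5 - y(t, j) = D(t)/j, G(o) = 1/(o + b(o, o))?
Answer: -13111382626/4389 ≈ -2.9873e+6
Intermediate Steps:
D(W) = 1/(5 + W)
b(d, S) = -⅓ - d/6 (b(d, S) = -(d + 2)/6 = -(2 + d)/6 = -⅓ - d/6)
G(o) = 1/(-⅓ + 5*o/6) (G(o) = 1/(o + (-⅓ - o/6)) = 1/(-⅓ + 5*o/6))
y(t, j) = 5 - 1/(j*(5 + t)) (y(t, j) = 5 - 1/((5 + t)*j) = 5 - 1/(j*(5 + t)))
y(1458, G(14)) - 2987333 = (5 - 1/((6/(-2 + 5*14))*(5 + 1458))) - 2987333 = (5 - 1/(6/(-2 + 70)*1463)) - 2987333 = (5 - 1*1/1463/6/68) - 2987333 = (5 - 1*1/1463/6*(1/68)) - 2987333 = (5 - 1*1/1463/3/34) - 2987333 = (5 - 1*34/3*1/1463) - 2987333 = (5 - 34/4389) - 2987333 = 21911/4389 - 2987333 = -13111382626/4389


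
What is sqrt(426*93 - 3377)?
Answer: sqrt(36241) ≈ 190.37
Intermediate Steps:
sqrt(426*93 - 3377) = sqrt(39618 - 3377) = sqrt(36241)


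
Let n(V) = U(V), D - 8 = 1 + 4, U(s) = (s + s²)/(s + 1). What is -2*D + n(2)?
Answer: -24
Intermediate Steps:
U(s) = (s + s²)/(1 + s)
D = 13 (D = 8 + (1 + 4) = 8 + 5 = 13)
n(V) = V
-2*D + n(2) = -2*13 + 2 = -26 + 2 = -24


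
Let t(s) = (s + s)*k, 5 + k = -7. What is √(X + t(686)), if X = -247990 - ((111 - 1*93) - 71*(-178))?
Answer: 3*I*√30790 ≈ 526.41*I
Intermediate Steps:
k = -12 (k = -5 - 7 = -12)
X = -260646 (X = -247990 - ((111 - 93) + 12638) = -247990 - (18 + 12638) = -247990 - 1*12656 = -247990 - 12656 = -260646)
t(s) = -24*s (t(s) = (s + s)*(-12) = (2*s)*(-12) = -24*s)
√(X + t(686)) = √(-260646 - 24*686) = √(-260646 - 16464) = √(-277110) = 3*I*√30790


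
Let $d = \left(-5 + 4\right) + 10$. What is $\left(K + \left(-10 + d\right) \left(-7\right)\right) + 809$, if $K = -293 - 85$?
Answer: $438$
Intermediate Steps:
$K = -378$ ($K = -293 - 85 = -378$)
$d = 9$ ($d = -1 + 10 = 9$)
$\left(K + \left(-10 + d\right) \left(-7\right)\right) + 809 = \left(-378 + \left(-10 + 9\right) \left(-7\right)\right) + 809 = \left(-378 - -7\right) + 809 = \left(-378 + 7\right) + 809 = -371 + 809 = 438$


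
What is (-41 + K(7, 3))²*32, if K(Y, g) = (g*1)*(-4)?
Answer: 89888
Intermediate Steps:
K(Y, g) = -4*g (K(Y, g) = g*(-4) = -4*g)
(-41 + K(7, 3))²*32 = (-41 - 4*3)²*32 = (-41 - 12)²*32 = (-53)²*32 = 2809*32 = 89888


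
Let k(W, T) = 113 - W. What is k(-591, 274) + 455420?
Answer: 456124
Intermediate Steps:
k(-591, 274) + 455420 = (113 - 1*(-591)) + 455420 = (113 + 591) + 455420 = 704 + 455420 = 456124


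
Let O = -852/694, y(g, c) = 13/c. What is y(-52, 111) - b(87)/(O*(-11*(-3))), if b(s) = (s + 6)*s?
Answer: 34647089/173382 ≈ 199.83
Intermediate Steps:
b(s) = s*(6 + s) (b(s) = (6 + s)*s = s*(6 + s))
O = -426/347 (O = -852*1/694 = -426/347 ≈ -1.2277)
y(-52, 111) - b(87)/(O*(-11*(-3))) = 13/111 - 87*(6 + 87)/((-(-4686)*(-3)/347)) = 13*(1/111) - 87*93/((-426/347*33)) = 13/111 - 8091/(-14058/347) = 13/111 - 8091*(-347)/14058 = 13/111 - 1*(-311953/1562) = 13/111 + 311953/1562 = 34647089/173382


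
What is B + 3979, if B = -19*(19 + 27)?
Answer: 3105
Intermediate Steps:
B = -874 (B = -19*46 = -874)
B + 3979 = -874 + 3979 = 3105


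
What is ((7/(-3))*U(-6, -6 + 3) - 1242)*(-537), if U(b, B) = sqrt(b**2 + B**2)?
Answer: 666954 + 3759*sqrt(5) ≈ 6.7536e+5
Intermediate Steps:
U(b, B) = sqrt(B**2 + b**2)
((7/(-3))*U(-6, -6 + 3) - 1242)*(-537) = ((7/(-3))*sqrt((-6 + 3)**2 + (-6)**2) - 1242)*(-537) = ((7*(-1/3))*sqrt((-3)**2 + 36) - 1242)*(-537) = (-7*sqrt(9 + 36)/3 - 1242)*(-537) = (-7*sqrt(5) - 1242)*(-537) = (-1242 - 7*sqrt(5))*(-537) = 666954 + 3759*sqrt(5)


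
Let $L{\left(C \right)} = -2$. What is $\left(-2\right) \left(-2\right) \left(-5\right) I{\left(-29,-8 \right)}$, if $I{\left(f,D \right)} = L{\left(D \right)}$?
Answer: $40$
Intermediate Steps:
$I{\left(f,D \right)} = -2$
$\left(-2\right) \left(-2\right) \left(-5\right) I{\left(-29,-8 \right)} = \left(-2\right) \left(-2\right) \left(-5\right) \left(-2\right) = 4 \left(-5\right) \left(-2\right) = \left(-20\right) \left(-2\right) = 40$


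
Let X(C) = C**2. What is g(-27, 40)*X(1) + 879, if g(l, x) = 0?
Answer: 879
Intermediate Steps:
g(-27, 40)*X(1) + 879 = 0*1**2 + 879 = 0*1 + 879 = 0 + 879 = 879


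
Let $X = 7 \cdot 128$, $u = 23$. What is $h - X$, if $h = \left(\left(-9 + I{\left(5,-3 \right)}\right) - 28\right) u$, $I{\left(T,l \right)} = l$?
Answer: $-1816$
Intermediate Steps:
$h = -920$ ($h = \left(\left(-9 - 3\right) - 28\right) 23 = \left(-12 - 28\right) 23 = \left(-40\right) 23 = -920$)
$X = 896$
$h - X = -920 - 896 = -1816$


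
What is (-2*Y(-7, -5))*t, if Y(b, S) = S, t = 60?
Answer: 600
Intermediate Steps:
(-2*Y(-7, -5))*t = -2*(-5)*60 = 10*60 = 600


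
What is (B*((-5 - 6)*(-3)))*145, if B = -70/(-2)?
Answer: 167475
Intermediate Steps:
B = 35 (B = -70*(-1)/2 = -7*(-5) = 35)
(B*((-5 - 6)*(-3)))*145 = (35*((-5 - 6)*(-3)))*145 = (35*(-11*(-3)))*145 = (35*33)*145 = 1155*145 = 167475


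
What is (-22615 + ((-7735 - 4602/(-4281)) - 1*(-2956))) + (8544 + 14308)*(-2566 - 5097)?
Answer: -249928017756/1427 ≈ -1.7514e+8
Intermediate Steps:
(-22615 + ((-7735 - 4602/(-4281)) - 1*(-2956))) + (8544 + 14308)*(-2566 - 5097) = (-22615 + ((-7735 - 4602*(-1/4281)) + 2956)) + 22852*(-7663) = (-22615 + ((-7735 + 1534/1427) + 2956)) - 175114876 = (-22615 + (-11036311/1427 + 2956)) - 175114876 = (-22615 - 6818099/1427) - 175114876 = -39089704/1427 - 175114876 = -249928017756/1427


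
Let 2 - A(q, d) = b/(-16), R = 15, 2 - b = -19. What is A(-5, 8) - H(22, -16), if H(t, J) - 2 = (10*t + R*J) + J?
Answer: 597/16 ≈ 37.313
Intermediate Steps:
b = 21 (b = 2 - 1*(-19) = 2 + 19 = 21)
A(q, d) = 53/16 (A(q, d) = 2 - 21/(-16) = 2 - 21*(-1)/16 = 2 - 1*(-21/16) = 2 + 21/16 = 53/16)
H(t, J) = 2 + 10*t + 16*J (H(t, J) = 2 + ((10*t + 15*J) + J) = 2 + (10*t + 16*J) = 2 + 10*t + 16*J)
A(-5, 8) - H(22, -16) = 53/16 - (2 + 10*22 + 16*(-16)) = 53/16 - (2 + 220 - 256) = 53/16 - 1*(-34) = 53/16 + 34 = 597/16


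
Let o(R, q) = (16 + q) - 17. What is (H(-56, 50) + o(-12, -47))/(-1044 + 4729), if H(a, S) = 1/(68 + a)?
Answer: -115/8844 ≈ -0.013003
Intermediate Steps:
o(R, q) = -1 + q
(H(-56, 50) + o(-12, -47))/(-1044 + 4729) = (1/(68 - 56) + (-1 - 47))/(-1044 + 4729) = (1/12 - 48)/3685 = (1/12 - 48)*(1/3685) = -575/12*1/3685 = -115/8844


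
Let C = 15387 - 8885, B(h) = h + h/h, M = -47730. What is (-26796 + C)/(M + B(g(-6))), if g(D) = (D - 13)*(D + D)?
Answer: 20294/47501 ≈ 0.42723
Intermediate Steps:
g(D) = 2*D*(-13 + D) (g(D) = (-13 + D)*(2*D) = 2*D*(-13 + D))
B(h) = 1 + h (B(h) = h + 1 = 1 + h)
C = 6502
(-26796 + C)/(M + B(g(-6))) = (-26796 + 6502)/(-47730 + (1 + 2*(-6)*(-13 - 6))) = -20294/(-47730 + (1 + 2*(-6)*(-19))) = -20294/(-47730 + (1 + 228)) = -20294/(-47730 + 229) = -20294/(-47501) = -20294*(-1/47501) = 20294/47501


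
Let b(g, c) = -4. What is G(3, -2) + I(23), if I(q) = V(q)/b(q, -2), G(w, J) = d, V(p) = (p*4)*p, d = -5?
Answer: -534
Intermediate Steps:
V(p) = 4*p² (V(p) = (4*p)*p = 4*p²)
G(w, J) = -5
I(q) = -q² (I(q) = (4*q²)/(-4) = (4*q²)*(-¼) = -q²)
G(3, -2) + I(23) = -5 - 1*23² = -5 - 1*529 = -5 - 529 = -534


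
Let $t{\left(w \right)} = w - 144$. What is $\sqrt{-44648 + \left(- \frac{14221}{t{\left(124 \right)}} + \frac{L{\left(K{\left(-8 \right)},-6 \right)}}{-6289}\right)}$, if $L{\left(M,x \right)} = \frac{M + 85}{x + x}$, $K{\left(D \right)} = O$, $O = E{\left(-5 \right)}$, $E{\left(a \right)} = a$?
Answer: $\frac{i \sqrt{1563995842806855}}{188670} \approx 209.61 i$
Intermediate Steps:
$t{\left(w \right)} = -144 + w$
$O = -5$
$K{\left(D \right)} = -5$
$L{\left(M,x \right)} = \frac{85 + M}{2 x}$
$\sqrt{-44648 + \left(- \frac{14221}{t{\left(124 \right)}} + \frac{L{\left(K{\left(-8 \right)},-6 \right)}}{-6289}\right)} = \sqrt{-44648 - \left(\frac{14221}{-144 + 124} - \frac{\frac{1}{2} \frac{1}{-6} \left(85 - 5\right)}{-6289}\right)} = \sqrt{-44648 + \left(- \frac{14221}{-20} + \frac{1}{2} \left(- \frac{1}{6}\right) 80 \left(- \frac{1}{6289}\right)\right)} = \sqrt{-44648 - - \frac{268308007}{377340}} = \sqrt{-44648 + \left(\frac{14221}{20} + \frac{20}{18867}\right)} = \sqrt{-44648 + \frac{268308007}{377340}} = \sqrt{- \frac{16579168313}{377340}} = \frac{i \sqrt{1563995842806855}}{188670}$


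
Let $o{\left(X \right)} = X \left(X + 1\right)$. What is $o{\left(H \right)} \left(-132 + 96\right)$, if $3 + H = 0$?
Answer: $-216$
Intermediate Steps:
$H = -3$ ($H = -3 + 0 = -3$)
$o{\left(X \right)} = X \left(1 + X\right)$
$o{\left(H \right)} \left(-132 + 96\right) = - 3 \left(1 - 3\right) \left(-132 + 96\right) = \left(-3\right) \left(-2\right) \left(-36\right) = 6 \left(-36\right) = -216$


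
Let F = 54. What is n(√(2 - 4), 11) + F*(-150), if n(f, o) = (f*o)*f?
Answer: -8122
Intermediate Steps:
n(f, o) = o*f²
n(√(2 - 4), 11) + F*(-150) = 11*(√(2 - 4))² + 54*(-150) = 11*(√(-2))² - 8100 = 11*(I*√2)² - 8100 = 11*(-2) - 8100 = -22 - 8100 = -8122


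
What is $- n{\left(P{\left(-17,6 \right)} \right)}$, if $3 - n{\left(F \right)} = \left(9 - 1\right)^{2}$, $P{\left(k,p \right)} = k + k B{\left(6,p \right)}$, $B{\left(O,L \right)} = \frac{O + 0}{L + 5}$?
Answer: $61$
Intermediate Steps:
$B{\left(O,L \right)} = \frac{O}{5 + L}$
$P{\left(k,p \right)} = k + \frac{6 k}{5 + p}$ ($P{\left(k,p \right)} = k + k \frac{6}{5 + p} = k + \frac{6 k}{5 + p}$)
$n{\left(F \right)} = -61$ ($n{\left(F \right)} = 3 - \left(9 - 1\right)^{2} = 3 - 8^{2} = 3 - 64 = -61$)
$- n{\left(P{\left(-17,6 \right)} \right)} = \left(-1\right) \left(-61\right) = 61$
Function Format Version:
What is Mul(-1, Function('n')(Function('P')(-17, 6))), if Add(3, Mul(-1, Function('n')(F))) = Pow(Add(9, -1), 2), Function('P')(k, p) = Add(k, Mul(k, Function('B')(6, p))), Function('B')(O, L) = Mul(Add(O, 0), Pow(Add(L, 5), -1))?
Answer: 61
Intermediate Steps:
Function('B')(O, L) = Mul(O, Pow(Add(5, L), -1))
Function('P')(k, p) = Add(k, Mul(6, k, Pow(Add(5, p), -1))) (Function('P')(k, p) = Add(k, Mul(k, Mul(6, Pow(Add(5, p), -1)))) = Add(k, Mul(6, k, Pow(Add(5, p), -1))))
Function('n')(F) = -61 (Function('n')(F) = Add(3, Mul(-1, Pow(Add(9, -1), 2))) = Add(3, Mul(-1, Pow(8, 2))) = Add(3, Mul(-1, 64)) = Add(3, -64) = -61)
Mul(-1, Function('n')(Function('P')(-17, 6))) = Mul(-1, -61) = 61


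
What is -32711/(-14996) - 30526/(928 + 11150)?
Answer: -31342219/90560844 ≈ -0.34609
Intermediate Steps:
-32711/(-14996) - 30526/(928 + 11150) = -32711*(-1/14996) - 30526/12078 = 32711/14996 - 30526*1/12078 = 32711/14996 - 15263/6039 = -31342219/90560844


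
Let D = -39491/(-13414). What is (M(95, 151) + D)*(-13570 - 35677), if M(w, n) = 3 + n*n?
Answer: -15066250292709/13414 ≈ -1.1232e+9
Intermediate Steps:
M(w, n) = 3 + n²
D = 39491/13414 (D = -39491*(-1/13414) = 39491/13414 ≈ 2.9440)
(M(95, 151) + D)*(-13570 - 35677) = ((3 + 151²) + 39491/13414)*(-13570 - 35677) = ((3 + 22801) + 39491/13414)*(-49247) = (22804 + 39491/13414)*(-49247) = (305932347/13414)*(-49247) = -15066250292709/13414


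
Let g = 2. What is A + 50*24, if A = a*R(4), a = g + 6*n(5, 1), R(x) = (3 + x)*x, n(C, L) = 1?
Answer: 1424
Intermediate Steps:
R(x) = x*(3 + x)
a = 8 (a = 2 + 6*1 = 2 + 6 = 8)
A = 224 (A = 8*(4*(3 + 4)) = 8*(4*7) = 8*28 = 224)
A + 50*24 = 224 + 50*24 = 224 + 1200 = 1424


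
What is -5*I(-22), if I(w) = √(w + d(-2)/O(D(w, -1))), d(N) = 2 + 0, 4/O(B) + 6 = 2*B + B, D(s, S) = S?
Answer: -5*I*√106/2 ≈ -25.739*I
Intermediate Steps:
O(B) = 4/(-6 + 3*B) (O(B) = 4/(-6 + (2*B + B)) = 4/(-6 + 3*B))
d(N) = 2
I(w) = √(-9/2 + w) (I(w) = √(w + 2/((4/(3*(-2 - 1))))) = √(w + 2/(((4/3)/(-3)))) = √(w + 2/(((4/3)*(-⅓)))) = √(w + 2/(-4/9)) = √(w + 2*(-9/4)) = √(w - 9/2) = √(-9/2 + w))
-5*I(-22) = -5*√(-18 + 4*(-22))/2 = -5*√(-18 - 88)/2 = -5*√(-106)/2 = -5*I*√106/2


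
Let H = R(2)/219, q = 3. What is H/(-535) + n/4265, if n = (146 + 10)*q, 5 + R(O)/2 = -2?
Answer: 10978586/99941745 ≈ 0.10985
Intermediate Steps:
R(O) = -14 (R(O) = -10 + 2*(-2) = -10 - 4 = -14)
H = -14/219 ≈ -0.063927
n = 468 (n = (146 + 10)*3 = 156*3 = 468)
H/(-535) + n/4265 = -14/219/(-535) + 468/4265 = -14/219*(-1/535) + 468*(1/4265) = 14/117165 + 468/4265 = 10978586/99941745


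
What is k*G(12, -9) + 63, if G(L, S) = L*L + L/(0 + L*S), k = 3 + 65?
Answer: 88627/9 ≈ 9847.4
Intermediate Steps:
k = 68
G(L, S) = L**2 + 1/S (G(L, S) = L**2 + L/((L*S)) = L**2 + L*(1/(L*S)) = L**2 + 1/S)
k*G(12, -9) + 63 = 68*(12**2 + 1/(-9)) + 63 = 68*(144 - 1/9) + 63 = 68*(1295/9) + 63 = 88060/9 + 63 = 88627/9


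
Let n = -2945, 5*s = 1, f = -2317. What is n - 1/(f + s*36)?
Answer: -34011800/11549 ≈ -2945.0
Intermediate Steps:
s = ⅕ (s = (⅕)*1 = ⅕ ≈ 0.20000)
n - 1/(f + s*36) = -2945 - 1/(-2317 + (⅕)*36) = -2945 - 1/(-2317 + 36/5) = -2945 - 1/(-11549/5) = -2945 - 1*(-5/11549) = -2945 + 5/11549 = -34011800/11549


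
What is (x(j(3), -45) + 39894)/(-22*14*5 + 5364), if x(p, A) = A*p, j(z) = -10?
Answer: 5043/478 ≈ 10.550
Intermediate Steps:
(x(j(3), -45) + 39894)/(-22*14*5 + 5364) = (-45*(-10) + 39894)/(-22*14*5 + 5364) = (450 + 39894)/(-308*5 + 5364) = 40344/(-1540 + 5364) = 40344/3824 = 40344*(1/3824) = 5043/478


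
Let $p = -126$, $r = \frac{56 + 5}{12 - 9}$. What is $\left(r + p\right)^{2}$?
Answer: $\frac{100489}{9} \approx 11165.0$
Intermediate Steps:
$r = \frac{61}{3} \approx 20.333$
$\left(r + p\right)^{2} = \left(\frac{61}{3} - 126\right)^{2} = \left(- \frac{317}{3}\right)^{2} = \frac{100489}{9}$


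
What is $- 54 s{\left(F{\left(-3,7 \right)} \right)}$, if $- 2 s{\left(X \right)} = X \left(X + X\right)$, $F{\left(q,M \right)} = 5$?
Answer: $1350$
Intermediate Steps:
$s{\left(X \right)} = - X^{2}$ ($s{\left(X \right)} = - \frac{X \left(X + X\right)}{2} = - \frac{X 2 X}{2} = - \frac{2 X^{2}}{2} = - X^{2}$)
$- 54 s{\left(F{\left(-3,7 \right)} \right)} = - 54 \left(- 5^{2}\right) = - 54 \left(\left(-1\right) 25\right) = \left(-54\right) \left(-25\right) = 1350$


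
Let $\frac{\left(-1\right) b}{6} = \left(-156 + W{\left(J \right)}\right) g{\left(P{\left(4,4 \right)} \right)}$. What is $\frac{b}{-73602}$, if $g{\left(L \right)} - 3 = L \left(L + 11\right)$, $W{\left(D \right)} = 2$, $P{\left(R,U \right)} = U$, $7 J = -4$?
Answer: $- \frac{1078}{1363} \approx -0.7909$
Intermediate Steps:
$J = - \frac{4}{7}$ ($J = \frac{1}{7} \left(-4\right) = - \frac{4}{7} \approx -0.57143$)
$g{\left(L \right)} = 3 + L \left(11 + L\right)$ ($g{\left(L \right)} = 3 + L \left(L + 11\right) = 3 + L \left(11 + L\right)$)
$b = 58212$ ($b = - 6 \left(-156 + 2\right) \left(3 + 4^{2} + 11 \cdot 4\right) = - 6 \left(- 154 \left(3 + 16 + 44\right)\right) = - 6 \left(\left(-154\right) 63\right) = \left(-6\right) \left(-9702\right) = 58212$)
$\frac{b}{-73602} = \frac{58212}{-73602} = 58212 \left(- \frac{1}{73602}\right) = - \frac{1078}{1363}$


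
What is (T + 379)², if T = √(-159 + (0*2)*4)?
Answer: (379 + I*√159)² ≈ 1.4348e+5 + 9558.0*I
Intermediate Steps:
T = I*√159 (T = √(-159 + 0*4) = √(-159 + 0) = √(-159) = I*√159 ≈ 12.61*I)
(T + 379)² = (I*√159 + 379)² = (379 + I*√159)²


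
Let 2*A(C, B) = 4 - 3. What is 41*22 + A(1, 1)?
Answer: 1805/2 ≈ 902.50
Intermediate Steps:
A(C, B) = 1/2 (A(C, B) = (4 - 3)/2 = (1/2)*1 = 1/2)
41*22 + A(1, 1) = 41*22 + 1/2 = 902 + 1/2 = 1805/2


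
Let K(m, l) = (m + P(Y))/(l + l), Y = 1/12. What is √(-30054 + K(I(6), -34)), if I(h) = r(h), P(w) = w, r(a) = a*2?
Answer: I*√1250734659/204 ≈ 173.36*I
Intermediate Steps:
r(a) = 2*a
Y = 1/12 ≈ 0.083333
I(h) = 2*h
K(m, l) = (1/12 + m)/(2*l) (K(m, l) = (m + 1/12)/(l + l) = (1/12 + m)/((2*l)) = (1/12 + m)*(1/(2*l)) = (1/12 + m)/(2*l))
√(-30054 + K(I(6), -34)) = √(-30054 + (1/24)*(1 + 12*(2*6))/(-34)) = √(-30054 + (1/24)*(-1/34)*(1 + 12*12)) = √(-30054 + (1/24)*(-1/34)*(1 + 144)) = √(-30054 + (1/24)*(-1/34)*145) = √(-30054 - 145/816) = √(-24524209/816) = I*√1250734659/204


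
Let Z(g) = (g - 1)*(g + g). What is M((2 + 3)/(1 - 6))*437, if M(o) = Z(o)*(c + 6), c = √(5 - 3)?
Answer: 10488 + 1748*√2 ≈ 12960.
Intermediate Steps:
Z(g) = 2*g*(-1 + g) (Z(g) = (-1 + g)*(2*g) = 2*g*(-1 + g))
c = √2 ≈ 1.4142
M(o) = 2*o*(-1 + o)*(6 + √2) (M(o) = (2*o*(-1 + o))*(√2 + 6) = (2*o*(-1 + o))*(6 + √2) = 2*o*(-1 + o)*(6 + √2))
M((2 + 3)/(1 - 6))*437 = (2*((2 + 3)/(1 - 6))*(-1 + (2 + 3)/(1 - 6))*(6 + √2))*437 = (2*(5/(-5))*(-1 + 5/(-5))*(6 + √2))*437 = (2*(5*(-⅕))*(-1 + 5*(-⅕))*(6 + √2))*437 = (2*(-1)*(-1 - 1)*(6 + √2))*437 = (2*(-1)*(-2)*(6 + √2))*437 = (24 + 4*√2)*437 = 10488 + 1748*√2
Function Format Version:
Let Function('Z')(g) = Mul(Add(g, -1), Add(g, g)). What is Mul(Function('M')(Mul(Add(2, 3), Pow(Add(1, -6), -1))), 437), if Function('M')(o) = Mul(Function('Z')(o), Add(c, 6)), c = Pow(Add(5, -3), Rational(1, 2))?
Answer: Add(10488, Mul(1748, Pow(2, Rational(1, 2)))) ≈ 12960.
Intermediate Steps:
Function('Z')(g) = Mul(2, g, Add(-1, g)) (Function('Z')(g) = Mul(Add(-1, g), Mul(2, g)) = Mul(2, g, Add(-1, g)))
c = Pow(2, Rational(1, 2)) ≈ 1.4142
Function('M')(o) = Mul(2, o, Add(-1, o), Add(6, Pow(2, Rational(1, 2)))) (Function('M')(o) = Mul(Mul(2, o, Add(-1, o)), Add(Pow(2, Rational(1, 2)), 6)) = Mul(Mul(2, o, Add(-1, o)), Add(6, Pow(2, Rational(1, 2)))) = Mul(2, o, Add(-1, o), Add(6, Pow(2, Rational(1, 2)))))
Mul(Function('M')(Mul(Add(2, 3), Pow(Add(1, -6), -1))), 437) = Mul(Mul(2, Mul(Add(2, 3), Pow(Add(1, -6), -1)), Add(-1, Mul(Add(2, 3), Pow(Add(1, -6), -1))), Add(6, Pow(2, Rational(1, 2)))), 437) = Mul(Mul(2, Mul(5, Pow(-5, -1)), Add(-1, Mul(5, Pow(-5, -1))), Add(6, Pow(2, Rational(1, 2)))), 437) = Mul(Mul(2, Mul(5, Rational(-1, 5)), Add(-1, Mul(5, Rational(-1, 5))), Add(6, Pow(2, Rational(1, 2)))), 437) = Mul(Mul(2, -1, Add(-1, -1), Add(6, Pow(2, Rational(1, 2)))), 437) = Mul(Mul(2, -1, -2, Add(6, Pow(2, Rational(1, 2)))), 437) = Mul(Add(24, Mul(4, Pow(2, Rational(1, 2)))), 437) = Add(10488, Mul(1748, Pow(2, Rational(1, 2))))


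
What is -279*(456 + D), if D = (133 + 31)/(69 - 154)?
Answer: -10768284/85 ≈ -1.2669e+5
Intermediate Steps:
D = -164/85 (D = 164/(-85) = 164*(-1/85) = -164/85 ≈ -1.9294)
-279*(456 + D) = -279*(456 - 164/85) = -279*38596/85 = -10768284/85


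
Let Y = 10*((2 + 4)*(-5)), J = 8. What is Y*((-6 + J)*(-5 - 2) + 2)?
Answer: 3600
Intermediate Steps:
Y = -300 (Y = 10*(6*(-5)) = 10*(-30) = -300)
Y*((-6 + J)*(-5 - 2) + 2) = -300*((-6 + 8)*(-5 - 2) + 2) = -300*(2*(-7) + 2) = -300*(-14 + 2) = -300*(-12) = 3600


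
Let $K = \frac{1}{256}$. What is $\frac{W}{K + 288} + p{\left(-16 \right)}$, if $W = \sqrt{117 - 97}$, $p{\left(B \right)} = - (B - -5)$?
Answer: $11 + \frac{512 \sqrt{5}}{73729} \approx 11.016$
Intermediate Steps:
$K = \frac{1}{256} \approx 0.0039063$
$p{\left(B \right)} = -5 - B$ ($p{\left(B \right)} = - (B + 5) = - (5 + B) = -5 - B$)
$W = 2 \sqrt{5}$ ($W = \sqrt{20} = 2 \sqrt{5} \approx 4.4721$)
$\frac{W}{K + 288} + p{\left(-16 \right)} = \frac{2 \sqrt{5}}{\frac{1}{256} + 288} - -11 = \frac{2 \sqrt{5}}{\frac{73729}{256}} + \left(-5 + 16\right) = 2 \sqrt{5} \cdot \frac{256}{73729} + 11 = \frac{512 \sqrt{5}}{73729} + 11 = 11 + \frac{512 \sqrt{5}}{73729}$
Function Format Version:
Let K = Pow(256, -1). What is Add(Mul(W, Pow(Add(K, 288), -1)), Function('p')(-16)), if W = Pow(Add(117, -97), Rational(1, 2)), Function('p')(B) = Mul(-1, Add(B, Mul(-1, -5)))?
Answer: Add(11, Mul(Rational(512, 73729), Pow(5, Rational(1, 2)))) ≈ 11.016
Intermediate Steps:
K = Rational(1, 256) ≈ 0.0039063
Function('p')(B) = Add(-5, Mul(-1, B)) (Function('p')(B) = Mul(-1, Add(B, 5)) = Mul(-1, Add(5, B)) = Add(-5, Mul(-1, B)))
W = Mul(2, Pow(5, Rational(1, 2))) (W = Pow(20, Rational(1, 2)) = Mul(2, Pow(5, Rational(1, 2))) ≈ 4.4721)
Add(Mul(W, Pow(Add(K, 288), -1)), Function('p')(-16)) = Add(Mul(Mul(2, Pow(5, Rational(1, 2))), Pow(Add(Rational(1, 256), 288), -1)), Add(-5, Mul(-1, -16))) = Add(Mul(Mul(2, Pow(5, Rational(1, 2))), Pow(Rational(73729, 256), -1)), Add(-5, 16)) = Add(Mul(Mul(2, Pow(5, Rational(1, 2))), Rational(256, 73729)), 11) = Add(Mul(Rational(512, 73729), Pow(5, Rational(1, 2))), 11) = Add(11, Mul(Rational(512, 73729), Pow(5, Rational(1, 2))))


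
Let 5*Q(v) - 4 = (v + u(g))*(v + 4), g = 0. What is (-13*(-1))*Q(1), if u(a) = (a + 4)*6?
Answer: 1677/5 ≈ 335.40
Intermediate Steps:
u(a) = 24 + 6*a (u(a) = (4 + a)*6 = 24 + 6*a)
Q(v) = ⅘ + (4 + v)*(24 + v)/5 (Q(v) = ⅘ + ((v + (24 + 6*0))*(v + 4))/5 = ⅘ + ((v + (24 + 0))*(4 + v))/5 = ⅘ + ((v + 24)*(4 + v))/5 = ⅘ + ((24 + v)*(4 + v))/5 = ⅘ + ((4 + v)*(24 + v))/5 = ⅘ + (4 + v)*(24 + v)/5)
(-13*(-1))*Q(1) = (-13*(-1))*(20 + (⅕)*1² + (28/5)*1) = 13*(20 + (⅕)*1 + 28/5) = 13*(20 + ⅕ + 28/5) = 13*(129/5) = 1677/5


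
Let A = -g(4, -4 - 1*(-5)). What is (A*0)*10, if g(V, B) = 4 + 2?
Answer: 0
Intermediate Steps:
g(V, B) = 6
A = -6 (A = -1*6 = -6)
(A*0)*10 = -6*0*10 = 0*10 = 0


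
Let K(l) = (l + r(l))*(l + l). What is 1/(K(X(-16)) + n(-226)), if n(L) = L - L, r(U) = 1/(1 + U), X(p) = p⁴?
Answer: 65537/562958543486976 ≈ 1.1642e-10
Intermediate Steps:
K(l) = 2*l*(l + 1/(1 + l)) (K(l) = (l + 1/(1 + l))*(l + l) = (l + 1/(1 + l))*(2*l) = 2*l*(l + 1/(1 + l)))
n(L) = 0
1/(K(X(-16)) + n(-226)) = 1/(2*(-16)⁴*(1 + (-16)⁴*(1 + (-16)⁴))/(1 + (-16)⁴) + 0) = 1/(2*65536*(1 + 65536*(1 + 65536))/(1 + 65536) + 0) = 1/(2*65536*(1 + 65536*65537)/65537 + 0) = 1/(2*65536*(1/65537)*(1 + 4295032832) + 0) = 1/(2*65536*(1/65537)*4295032833 + 0) = 1/(562958543486976/65537 + 0) = 1/(562958543486976/65537) = 65537/562958543486976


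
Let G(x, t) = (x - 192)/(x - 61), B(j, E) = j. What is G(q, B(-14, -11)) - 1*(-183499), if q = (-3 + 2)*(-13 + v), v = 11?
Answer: 10826631/59 ≈ 1.8350e+5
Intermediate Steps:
q = 2 (q = (-3 + 2)*(-13 + 11) = -1*(-2) = 2)
G(x, t) = (-192 + x)/(-61 + x)
G(q, B(-14, -11)) - 1*(-183499) = (-192 + 2)/(-61 + 2) - 1*(-183499) = -190/(-59) + 183499 = -1/59*(-190) + 183499 = 190/59 + 183499 = 10826631/59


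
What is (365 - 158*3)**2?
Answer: 11881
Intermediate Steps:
(365 - 158*3)**2 = (365 - 474)**2 = (-109)**2 = 11881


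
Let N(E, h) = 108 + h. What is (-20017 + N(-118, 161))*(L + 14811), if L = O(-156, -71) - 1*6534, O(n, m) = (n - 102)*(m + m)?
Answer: -886941924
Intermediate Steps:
O(n, m) = 2*m*(-102 + n) (O(n, m) = (-102 + n)*(2*m) = 2*m*(-102 + n))
L = 30102 (L = 2*(-71)*(-102 - 156) - 1*6534 = 2*(-71)*(-258) - 6534 = 36636 - 6534 = 30102)
(-20017 + N(-118, 161))*(L + 14811) = (-20017 + (108 + 161))*(30102 + 14811) = (-20017 + 269)*44913 = -19748*44913 = -886941924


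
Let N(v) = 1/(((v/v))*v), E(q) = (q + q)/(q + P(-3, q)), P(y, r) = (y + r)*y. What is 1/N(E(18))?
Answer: -4/3 ≈ -1.3333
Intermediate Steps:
P(y, r) = y*(r + y) (P(y, r) = (r + y)*y = y*(r + y))
E(q) = 2*q/(9 - 2*q) (E(q) = (q + q)/(q - 3*(q - 3)) = (2*q)/(q - 3*(-3 + q)) = (2*q)/(q + (9 - 3*q)) = (2*q)/(9 - 2*q) = 2*q/(9 - 2*q))
N(v) = 1/v (N(v) = 1/(1*v) = 1/v)
1/N(E(18)) = 1/(1/(2*18/(9 - 2*18))) = 1/(1/(2*18/(9 - 36))) = 1/(1/(2*18/(-27))) = 1/(1/(2*18*(-1/27))) = 1/(1/(-4/3)) = 1/(-3/4) = -4/3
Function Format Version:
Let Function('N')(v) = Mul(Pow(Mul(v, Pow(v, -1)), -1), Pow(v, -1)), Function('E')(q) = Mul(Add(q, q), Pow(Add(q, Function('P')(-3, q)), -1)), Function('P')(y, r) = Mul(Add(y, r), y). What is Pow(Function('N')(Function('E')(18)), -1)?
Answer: Rational(-4, 3) ≈ -1.3333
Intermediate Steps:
Function('P')(y, r) = Mul(y, Add(r, y)) (Function('P')(y, r) = Mul(Add(r, y), y) = Mul(y, Add(r, y)))
Function('E')(q) = Mul(2, q, Pow(Add(9, Mul(-2, q)), -1)) (Function('E')(q) = Mul(Add(q, q), Pow(Add(q, Mul(-3, Add(q, -3))), -1)) = Mul(Mul(2, q), Pow(Add(q, Mul(-3, Add(-3, q))), -1)) = Mul(Mul(2, q), Pow(Add(q, Add(9, Mul(-3, q))), -1)) = Mul(Mul(2, q), Pow(Add(9, Mul(-2, q)), -1)) = Mul(2, q, Pow(Add(9, Mul(-2, q)), -1)))
Function('N')(v) = Pow(v, -1) (Function('N')(v) = Mul(Pow(1, -1), Pow(v, -1)) = Mul(1, Pow(v, -1)) = Pow(v, -1))
Pow(Function('N')(Function('E')(18)), -1) = Pow(Pow(Mul(2, 18, Pow(Add(9, Mul(-2, 18)), -1)), -1), -1) = Pow(Pow(Mul(2, 18, Pow(Add(9, -36), -1)), -1), -1) = Pow(Pow(Mul(2, 18, Pow(-27, -1)), -1), -1) = Pow(Pow(Mul(2, 18, Rational(-1, 27)), -1), -1) = Pow(Pow(Rational(-4, 3), -1), -1) = Pow(Rational(-3, 4), -1) = Rational(-4, 3)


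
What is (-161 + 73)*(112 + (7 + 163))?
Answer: -24816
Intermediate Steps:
(-161 + 73)*(112 + (7 + 163)) = -88*(112 + 170) = -88*282 = -24816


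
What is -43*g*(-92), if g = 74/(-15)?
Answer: -292744/15 ≈ -19516.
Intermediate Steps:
g = -74/15 (g = 74*(-1/15) = -74/15 ≈ -4.9333)
-43*g*(-92) = -43*(-74/15)*(-92) = (3182/15)*(-92) = -292744/15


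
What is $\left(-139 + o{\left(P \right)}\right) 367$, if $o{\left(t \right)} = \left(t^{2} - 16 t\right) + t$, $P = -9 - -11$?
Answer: $-60555$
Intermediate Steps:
$P = 2$ ($P = -9 + 11 = 2$)
$o{\left(t \right)} = t^{2} - 15 t$
$\left(-139 + o{\left(P \right)}\right) 367 = \left(-139 + 2 \left(-15 + 2\right)\right) 367 = \left(-139 + 2 \left(-13\right)\right) 367 = \left(-139 - 26\right) 367 = \left(-165\right) 367 = -60555$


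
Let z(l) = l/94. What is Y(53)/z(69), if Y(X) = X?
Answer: 4982/69 ≈ 72.203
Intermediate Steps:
z(l) = l/94 (z(l) = l*(1/94) = l/94)
Y(53)/z(69) = 53/(((1/94)*69)) = 53/(69/94) = 53*(94/69) = 4982/69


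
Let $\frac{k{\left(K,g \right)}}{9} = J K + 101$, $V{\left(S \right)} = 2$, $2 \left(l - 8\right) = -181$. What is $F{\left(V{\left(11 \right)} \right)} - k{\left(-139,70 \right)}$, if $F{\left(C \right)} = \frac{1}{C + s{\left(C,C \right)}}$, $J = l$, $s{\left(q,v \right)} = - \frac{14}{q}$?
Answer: $- \frac{1041167}{10} \approx -1.0412 \cdot 10^{5}$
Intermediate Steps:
$l = - \frac{165}{2}$ ($l = 8 + \frac{1}{2} \left(-181\right) = 8 - \frac{181}{2} = - \frac{165}{2} \approx -82.5$)
$J = - \frac{165}{2} \approx -82.5$
$k{\left(K,g \right)} = 909 - \frac{1485 K}{2}$ ($k{\left(K,g \right)} = 9 \left(- \frac{165 K}{2} + 101\right) = 9 \left(101 - \frac{165 K}{2}\right) = 909 - \frac{1485 K}{2}$)
$F{\left(C \right)} = \frac{1}{C - \frac{14}{C}}$
$F{\left(V{\left(11 \right)} \right)} - k{\left(-139,70 \right)} = \frac{2}{-14 + 2^{2}} - \left(909 - - \frac{206415}{2}\right) = \frac{2}{-14 + 4} - \left(909 + \frac{206415}{2}\right) = \frac{2}{-10} - \frac{208233}{2} = 2 \left(- \frac{1}{10}\right) - \frac{208233}{2} = - \frac{1}{5} - \frac{208233}{2} = - \frac{1041167}{10}$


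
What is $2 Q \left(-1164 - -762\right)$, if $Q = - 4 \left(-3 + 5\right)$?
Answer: $6432$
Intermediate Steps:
$Q = -8$ ($Q = \left(-4\right) 2 = -8$)
$2 Q \left(-1164 - -762\right) = 2 \left(-8\right) \left(-1164 - -762\right) = - 16 \left(-1164 + 762\right) = \left(-16\right) \left(-402\right) = 6432$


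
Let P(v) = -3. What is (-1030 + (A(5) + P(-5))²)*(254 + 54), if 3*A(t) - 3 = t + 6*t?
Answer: -2596132/9 ≈ -2.8846e+5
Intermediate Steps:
A(t) = 1 + 7*t/3 (A(t) = 1 + (t + 6*t)/3 = 1 + (7*t)/3 = 1 + 7*t/3)
(-1030 + (A(5) + P(-5))²)*(254 + 54) = (-1030 + ((1 + (7/3)*5) - 3)²)*(254 + 54) = (-1030 + ((1 + 35/3) - 3)²)*308 = (-1030 + (38/3 - 3)²)*308 = (-1030 + (29/3)²)*308 = (-1030 + 841/9)*308 = -8429/9*308 = -2596132/9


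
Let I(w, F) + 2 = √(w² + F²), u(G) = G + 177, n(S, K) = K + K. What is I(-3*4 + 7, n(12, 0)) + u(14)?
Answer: 194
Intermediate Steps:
n(S, K) = 2*K
u(G) = 177 + G
I(w, F) = -2 + √(F² + w²) (I(w, F) = -2 + √(w² + F²) = -2 + √(F² + w²))
I(-3*4 + 7, n(12, 0)) + u(14) = (-2 + √((2*0)² + (-3*4 + 7)²)) + (177 + 14) = (-2 + √(0² + (-12 + 7)²)) + 191 = (-2 + √(0 + (-5)²)) + 191 = (-2 + √(0 + 25)) + 191 = (-2 + √25) + 191 = (-2 + 5) + 191 = 3 + 191 = 194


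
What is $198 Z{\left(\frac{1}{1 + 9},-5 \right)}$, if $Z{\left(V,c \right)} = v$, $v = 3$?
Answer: $594$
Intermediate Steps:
$Z{\left(V,c \right)} = 3$
$198 Z{\left(\frac{1}{1 + 9},-5 \right)} = 198 \cdot 3 = 594$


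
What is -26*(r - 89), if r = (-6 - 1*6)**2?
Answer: -1430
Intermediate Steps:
r = 144 (r = (-6 - 6)**2 = (-12)**2 = 144)
-26*(r - 89) = -26*(144 - 89) = -26*55 = -1430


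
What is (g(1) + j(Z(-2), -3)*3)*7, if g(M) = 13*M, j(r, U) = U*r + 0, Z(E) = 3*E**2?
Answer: -665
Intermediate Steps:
j(r, U) = U*r
(g(1) + j(Z(-2), -3)*3)*7 = (13*1 - 9*(-2)**2*3)*7 = (13 - 9*4*3)*7 = (13 - 3*12*3)*7 = (13 - 36*3)*7 = (13 - 108)*7 = -95*7 = -665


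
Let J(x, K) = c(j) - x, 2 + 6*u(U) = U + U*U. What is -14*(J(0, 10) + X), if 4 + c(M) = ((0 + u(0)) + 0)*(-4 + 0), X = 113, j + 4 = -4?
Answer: -4634/3 ≈ -1544.7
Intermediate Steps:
j = -8 (j = -4 - 4 = -8)
u(U) = -⅓ + U/6 + U²/6 (u(U) = -⅓ + (U + U*U)/6 = -⅓ + (U + U²)/6 = -⅓ + (U/6 + U²/6) = -⅓ + U/6 + U²/6)
c(M) = -8/3 (c(M) = -4 + ((0 + (-⅓ + (⅙)*0 + (⅙)*0²)) + 0)*(-4 + 0) = -4 + ((0 + (-⅓ + 0 + (⅙)*0)) + 0)*(-4) = -4 + ((0 + (-⅓ + 0 + 0)) + 0)*(-4) = -4 + ((0 - ⅓) + 0)*(-4) = -4 + (-⅓ + 0)*(-4) = -4 - ⅓*(-4) = -4 + 4/3 = -8/3)
J(x, K) = -8/3 - x
-14*(J(0, 10) + X) = -14*((-8/3 - 1*0) + 113) = -14*((-8/3 + 0) + 113) = -14*(-8/3 + 113) = -14*331/3 = -4634/3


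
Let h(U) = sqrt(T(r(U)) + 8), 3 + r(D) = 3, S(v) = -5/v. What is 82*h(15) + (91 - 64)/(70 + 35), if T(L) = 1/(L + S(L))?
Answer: 9/35 + 164*sqrt(2) ≈ 232.19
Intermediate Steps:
r(D) = 0 (r(D) = -3 + 3 = 0)
T(L) = 1/(L - 5/L)
h(U) = 2*sqrt(2) (h(U) = sqrt(0/(-5 + 0**2) + 8) = sqrt(0/(-5 + 0) + 8) = sqrt(0/(-5) + 8) = sqrt(0*(-1/5) + 8) = sqrt(0 + 8) = sqrt(8) = 2*sqrt(2))
82*h(15) + (91 - 64)/(70 + 35) = 82*(2*sqrt(2)) + (91 - 64)/(70 + 35) = 164*sqrt(2) + 27/105 = 164*sqrt(2) + 27*(1/105) = 164*sqrt(2) + 9/35 = 9/35 + 164*sqrt(2)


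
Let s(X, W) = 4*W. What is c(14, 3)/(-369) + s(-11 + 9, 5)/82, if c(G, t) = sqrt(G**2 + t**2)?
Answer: 10/41 - sqrt(205)/369 ≈ 0.20510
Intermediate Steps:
c(14, 3)/(-369) + s(-11 + 9, 5)/82 = sqrt(14**2 + 3**2)/(-369) + (4*5)/82 = sqrt(196 + 9)*(-1/369) + 20*(1/82) = sqrt(205)*(-1/369) + 10/41 = -sqrt(205)/369 + 10/41 = 10/41 - sqrt(205)/369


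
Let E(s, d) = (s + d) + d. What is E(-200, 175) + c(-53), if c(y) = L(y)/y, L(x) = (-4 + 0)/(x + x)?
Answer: 421348/2809 ≈ 150.00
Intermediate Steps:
L(x) = -2/x (L(x) = -4*1/(2*x) = -2/x)
E(s, d) = s + 2*d (E(s, d) = (d + s) + d = s + 2*d)
c(y) = -2/y**2 (c(y) = (-2/y)/y = -2/y**2)
E(-200, 175) + c(-53) = (-200 + 2*175) - 2/(-53)**2 = (-200 + 350) - 2*1/2809 = 150 - 2/2809 = 421348/2809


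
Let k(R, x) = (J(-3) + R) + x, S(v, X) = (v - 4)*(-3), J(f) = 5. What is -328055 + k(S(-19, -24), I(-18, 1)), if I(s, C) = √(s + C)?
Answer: -327981 + I*√17 ≈ -3.2798e+5 + 4.1231*I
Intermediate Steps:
I(s, C) = √(C + s)
S(v, X) = 12 - 3*v (S(v, X) = (-4 + v)*(-3) = 12 - 3*v)
k(R, x) = 5 + R + x (k(R, x) = (5 + R) + x = 5 + R + x)
-328055 + k(S(-19, -24), I(-18, 1)) = -328055 + (5 + (12 - 3*(-19)) + √(1 - 18)) = -328055 + (5 + (12 + 57) + √(-17)) = -328055 + (5 + 69 + I*√17) = -328055 + (74 + I*√17) = -327981 + I*√17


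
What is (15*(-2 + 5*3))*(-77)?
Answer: -15015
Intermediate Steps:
(15*(-2 + 5*3))*(-77) = (15*(-2 + 15))*(-77) = (15*13)*(-77) = 195*(-77) = -15015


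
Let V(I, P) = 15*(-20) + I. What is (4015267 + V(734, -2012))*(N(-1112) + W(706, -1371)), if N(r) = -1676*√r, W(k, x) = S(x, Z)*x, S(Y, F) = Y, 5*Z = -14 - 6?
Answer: 7548076243341 - 13460629752*I*√278 ≈ 7.5481e+12 - 2.2443e+11*I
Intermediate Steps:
Z = -4 (Z = (-14 - 6)/5 = (⅕)*(-20) = -4)
V(I, P) = -300 + I
W(k, x) = x² (W(k, x) = x*x = x²)
(4015267 + V(734, -2012))*(N(-1112) + W(706, -1371)) = (4015267 + (-300 + 734))*(-3352*I*√278 + (-1371)²) = (4015267 + 434)*(-3352*I*√278 + 1879641) = 4015701*(-3352*I*√278 + 1879641) = 4015701*(1879641 - 3352*I*√278) = 7548076243341 - 13460629752*I*√278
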